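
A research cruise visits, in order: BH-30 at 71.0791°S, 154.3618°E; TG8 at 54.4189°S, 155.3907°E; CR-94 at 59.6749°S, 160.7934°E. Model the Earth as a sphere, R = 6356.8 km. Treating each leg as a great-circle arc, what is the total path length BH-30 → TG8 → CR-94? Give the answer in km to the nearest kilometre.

BH-30→TG8: c = 0.290881 rad, d = 1849.08 km
TG8→CR-94: c = 0.105022 rad, d = 667.61 km
Total = 1849.08 + 667.61 = 2516.68 km

2517 km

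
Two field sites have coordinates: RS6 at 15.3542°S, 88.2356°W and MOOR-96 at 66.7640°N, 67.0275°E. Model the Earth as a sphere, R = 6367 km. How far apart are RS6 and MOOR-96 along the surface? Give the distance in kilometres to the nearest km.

14010 km

Δφ = 82.1182°,  Δλ = 155.2631°
a = sin²(Δφ/2) + cos φ₁ cos φ₂ sin²(Δλ/2) = 0.794418
c = 2·arcsin(√a) = 2.200415 rad = 126.0745°
d = R·c = 6367 × 2.200415 = 14010.0 km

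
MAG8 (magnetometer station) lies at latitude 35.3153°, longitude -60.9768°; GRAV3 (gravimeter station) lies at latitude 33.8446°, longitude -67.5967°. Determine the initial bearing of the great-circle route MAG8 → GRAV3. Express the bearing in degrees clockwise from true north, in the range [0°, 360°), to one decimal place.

256.8°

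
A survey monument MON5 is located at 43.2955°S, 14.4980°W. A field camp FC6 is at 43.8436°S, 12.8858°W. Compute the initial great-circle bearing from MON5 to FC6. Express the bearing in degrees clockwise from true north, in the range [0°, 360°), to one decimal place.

115.7°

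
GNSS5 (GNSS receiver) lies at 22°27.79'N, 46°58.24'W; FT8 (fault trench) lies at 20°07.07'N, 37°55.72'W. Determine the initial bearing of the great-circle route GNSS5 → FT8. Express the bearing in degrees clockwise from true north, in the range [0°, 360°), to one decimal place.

103.9°

GNSS5: φ = +22.46317°, λ = -46.97067°
FT8: φ = +20.11783°, λ = -37.92867°
Δλ = 9.0420°
y = sin Δλ · cos φ₂ = 0.147570
x = cos φ₁ sin φ₂ − sin φ₁ cos φ₂ cos Δλ = -0.036464
θ = atan2(y, x) = 103.8796° → 103.8796° (mod 360°)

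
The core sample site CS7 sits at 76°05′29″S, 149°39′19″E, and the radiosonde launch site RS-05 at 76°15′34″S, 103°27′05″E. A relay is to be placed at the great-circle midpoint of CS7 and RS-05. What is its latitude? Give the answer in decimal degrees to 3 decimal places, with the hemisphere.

77.246°S

CS7: φ = -76.09139°, λ = +149.65528°
RS-05: φ = -76.25944°, λ = +103.45139°
Bx = cos φ₂ cos Δλ = 0.164390,  By = cos φ₂ sin Δλ = -0.171448
φₘ = atan2(sin φ₁ + sin φ₂, √((cos φ₁ + Bx)² + By²)) = -77.24624°
λₘ = λ₁ + atan2(By, cos φ₁ + Bx) = 126.69899°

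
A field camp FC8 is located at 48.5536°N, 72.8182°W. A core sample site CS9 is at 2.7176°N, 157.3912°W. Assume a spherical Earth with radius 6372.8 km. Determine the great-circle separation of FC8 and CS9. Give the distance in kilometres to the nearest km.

Δφ = -45.8360°,  Δλ = -84.5730°
a = sin²(Δφ/2) + cos φ₁ cos φ₂ sin²(Δλ/2) = 0.450964
c = 2·arcsin(√a) = 1.472566 rad = 84.3718°
d = R·c = 6372.8 × 1.472566 = 9384.4 km

9384 km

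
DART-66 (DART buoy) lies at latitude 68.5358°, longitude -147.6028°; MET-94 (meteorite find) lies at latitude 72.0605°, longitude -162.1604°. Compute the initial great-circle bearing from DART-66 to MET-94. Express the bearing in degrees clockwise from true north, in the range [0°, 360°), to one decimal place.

Δλ = -14.5576°
y = sin Δλ · cos φ₂ = -0.077420
x = cos φ₁ sin φ₂ − sin φ₁ cos φ₂ cos Δλ = 0.070682
θ = atan2(y, x) = -47.6050° → 312.3950° (mod 360°)

312.4°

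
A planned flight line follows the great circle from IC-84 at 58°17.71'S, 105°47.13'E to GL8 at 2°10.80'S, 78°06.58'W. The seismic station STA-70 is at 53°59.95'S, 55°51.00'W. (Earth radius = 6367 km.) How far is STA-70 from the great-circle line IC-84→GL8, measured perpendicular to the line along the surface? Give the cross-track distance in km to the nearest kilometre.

IC-84: φ = -58.29517°, λ = +105.78550°
GL8: φ = -2.18000°, λ = -78.10967°
STA-70: φ = -53.99917°, λ = -55.85000°
δ₁₃ = central angle IC-84→STA-70 = 1.164623 rad  (haversine)
θ₁₃ = bearing IC-84→STA-70 = 191.630°,  θ₁₂ = bearing IC-84→GL8 = 175.529°
dₓₜ = R·arcsin(sin δ₁₃ · sin(θ₁₃ − θ₁₂)) = 6367·arcsin(0.91864·sin(16.101°)) = 1640.183 km
|dₓₜ| = 1640.183 km

1640 km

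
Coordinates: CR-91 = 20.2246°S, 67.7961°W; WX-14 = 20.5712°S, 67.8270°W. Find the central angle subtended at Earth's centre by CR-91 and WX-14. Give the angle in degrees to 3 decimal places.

Δφ = -0.3466°,  Δλ = -0.0309°
a = sin²(Δφ/2) + cos φ₁ cos φ₂ sin²(Δλ/2) = 0.000009
c = 2·arcsin(√a) = 0.006070 rad = 0.3478°

0.348°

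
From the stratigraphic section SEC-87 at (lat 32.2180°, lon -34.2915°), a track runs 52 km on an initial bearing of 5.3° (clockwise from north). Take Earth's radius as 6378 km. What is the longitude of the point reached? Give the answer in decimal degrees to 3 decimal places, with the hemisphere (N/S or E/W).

34.240°W

δ = d/R = 52/6378 = 0.008153 rad
φ₂ = arcsin(sin φ₁ cos δ + cos φ₁ sin δ cos θ)
   = arcsin(0.53314·0.99997 + 0.84603·0.00815·0.99572) = 32.68313°
λ₂ = λ₁ + atan2(sin θ sin δ cos φ₁, cos δ − sin φ₁ sin φ₂) = -34.24023°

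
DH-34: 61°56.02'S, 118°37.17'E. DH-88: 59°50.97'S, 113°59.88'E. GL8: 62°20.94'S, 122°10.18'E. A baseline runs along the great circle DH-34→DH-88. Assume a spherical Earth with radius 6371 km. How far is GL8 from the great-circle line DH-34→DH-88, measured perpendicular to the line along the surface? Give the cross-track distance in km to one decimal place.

80.9 km

DH-34: φ = -61.93367°, λ = +118.61950°
DH-88: φ = -59.84950°, λ = +113.99800°
GL8: φ = -62.34900°, λ = +122.16967°
δ₁₃ = central angle DH-34→GL8 = 0.029844 rad  (haversine)
θ₁₃ = bearing DH-34→GL8 = 105.621°,  θ₁₂ = bearing DH-34→DH-88 = 310.795°
dₓₜ = R·arcsin(sin δ₁₃ · sin(θ₁₃ − θ₁₂)) = 6371·arcsin(0.02984·sin(-205.175°)) = 80.869 km
|dₓₜ| = 80.869 km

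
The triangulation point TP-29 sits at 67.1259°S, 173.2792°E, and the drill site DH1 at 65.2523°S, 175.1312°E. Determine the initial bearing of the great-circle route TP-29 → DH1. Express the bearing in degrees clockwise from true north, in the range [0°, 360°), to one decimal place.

22.6°

Δλ = 1.8520°
y = sin Δλ · cos φ₂ = 0.013529
x = cos φ₁ sin φ₂ − sin φ₁ cos φ₂ cos Δλ = 0.032493
θ = atan2(y, x) = 22.6051° → 22.6051° (mod 360°)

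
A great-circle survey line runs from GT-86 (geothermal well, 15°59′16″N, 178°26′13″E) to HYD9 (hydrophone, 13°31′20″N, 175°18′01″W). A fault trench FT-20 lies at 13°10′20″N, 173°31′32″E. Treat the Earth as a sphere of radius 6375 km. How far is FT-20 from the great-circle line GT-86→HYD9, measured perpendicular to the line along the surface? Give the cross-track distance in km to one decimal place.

GT-86: φ = +15.98778°, λ = +178.43694°
HYD9: φ = +13.52222°, λ = -175.30028°
FT-20: φ = +13.17222°, λ = +173.52556°
δ₁₃ = central angle GT-86→FT-20 = 0.096411 rad  (haversine)
θ₁₃ = bearing GT-86→FT-20 = 239.996°,  θ₁₂ = bearing GT-86→HYD9 = 111.332°
dₓₜ = R·arcsin(sin δ₁₃ · sin(θ₁₃ − θ₁₂)) = 6375·arcsin(0.09626·sin(128.665°)) = 479.616 km
|dₓₜ| = 479.616 km

479.6 km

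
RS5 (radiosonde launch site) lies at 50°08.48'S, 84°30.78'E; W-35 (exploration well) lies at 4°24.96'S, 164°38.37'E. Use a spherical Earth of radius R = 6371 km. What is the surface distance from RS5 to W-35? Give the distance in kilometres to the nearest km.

RS5: φ = -50.14133°, λ = +84.51300°
W-35: φ = -4.41600°, λ = +164.63950°
Δφ = 45.7253°,  Δλ = 80.1265°
a = sin²(Δφ/2) + cos φ₁ cos φ₂ sin²(Δλ/2) = 0.415662
c = 2·arcsin(√a) = 1.401310 rad = 80.2892°
d = R·c = 6371 × 1.401310 = 8927.7 km

8928 km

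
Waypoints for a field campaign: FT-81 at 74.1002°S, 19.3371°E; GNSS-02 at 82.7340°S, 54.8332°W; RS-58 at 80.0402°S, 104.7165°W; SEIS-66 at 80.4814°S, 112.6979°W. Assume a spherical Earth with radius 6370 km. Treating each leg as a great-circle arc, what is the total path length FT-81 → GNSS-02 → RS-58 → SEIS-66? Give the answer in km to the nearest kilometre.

FT-81→GNSS-02: c = 0.271123 rad, d = 1727.06 km
GNSS-02→RS-58: c = 0.133403 rad, d = 849.77 km
RS-58→SEIS-66: c = 0.024768 rad, d = 157.77 km
Total = 1727.06 + 849.77 + 157.77 = 2734.60 km

2735 km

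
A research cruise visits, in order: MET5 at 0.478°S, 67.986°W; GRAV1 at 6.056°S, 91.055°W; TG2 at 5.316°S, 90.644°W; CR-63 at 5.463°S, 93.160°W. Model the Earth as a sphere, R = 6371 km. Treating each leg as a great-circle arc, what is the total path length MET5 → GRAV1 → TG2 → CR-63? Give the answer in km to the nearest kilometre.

3007 km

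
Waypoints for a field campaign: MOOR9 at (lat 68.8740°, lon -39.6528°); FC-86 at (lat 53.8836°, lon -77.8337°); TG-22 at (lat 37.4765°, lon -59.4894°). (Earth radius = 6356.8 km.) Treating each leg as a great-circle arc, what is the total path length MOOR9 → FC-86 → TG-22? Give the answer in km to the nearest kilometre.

4847 km

MOOR9→FC-86: c = 0.401387 rad, d = 2551.54 km
FC-86→TG-22: c = 0.361102 rad, d = 2295.45 km
Total = 2551.54 + 2295.45 = 4846.99 km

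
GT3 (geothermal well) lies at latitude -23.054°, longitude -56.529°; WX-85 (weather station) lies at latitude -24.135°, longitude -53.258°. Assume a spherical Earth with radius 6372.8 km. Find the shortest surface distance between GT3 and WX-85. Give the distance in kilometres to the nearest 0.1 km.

Δφ = -1.0810°,  Δλ = 3.2710°
a = sin²(Δφ/2) + cos φ₁ cos φ₂ sin²(Δλ/2) = 0.000773
c = 2·arcsin(√a) = 0.055613 rad = 3.1864°
d = R·c = 6372.8 × 0.055613 = 354.4 km

354.4 km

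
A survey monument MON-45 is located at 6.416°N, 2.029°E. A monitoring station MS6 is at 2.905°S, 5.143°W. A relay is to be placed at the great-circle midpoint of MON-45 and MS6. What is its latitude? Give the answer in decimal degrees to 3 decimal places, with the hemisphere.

1.759°N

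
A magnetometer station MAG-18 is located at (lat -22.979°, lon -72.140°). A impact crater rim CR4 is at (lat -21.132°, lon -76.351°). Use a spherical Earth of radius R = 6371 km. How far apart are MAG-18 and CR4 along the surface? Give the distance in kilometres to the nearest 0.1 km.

Δφ = 1.8470°,  Δλ = -4.2110°
a = sin²(Δφ/2) + cos φ₁ cos φ₂ sin²(Δλ/2) = 0.001419
c = 2·arcsin(√a) = 0.075354 rad = 4.3175°
d = R·c = 6371 × 0.075354 = 480.1 km

480.1 km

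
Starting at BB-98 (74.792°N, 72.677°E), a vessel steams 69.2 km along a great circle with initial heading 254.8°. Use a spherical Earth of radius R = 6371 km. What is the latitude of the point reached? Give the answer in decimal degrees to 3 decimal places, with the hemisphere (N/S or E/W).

74.617°N

δ = d/R = 69.2/6371 = 0.010862 rad
φ₂ = arcsin(sin φ₁ cos δ + cos φ₁ sin δ cos θ)
   = arcsin(0.96498·0.99994 + 0.26232·0.01086·-0.26219) = 74.61738°
λ₂ = λ₁ + atan2(sin θ sin δ cos φ₁, cos δ − sin φ₁ sin φ₂) = 70.41245°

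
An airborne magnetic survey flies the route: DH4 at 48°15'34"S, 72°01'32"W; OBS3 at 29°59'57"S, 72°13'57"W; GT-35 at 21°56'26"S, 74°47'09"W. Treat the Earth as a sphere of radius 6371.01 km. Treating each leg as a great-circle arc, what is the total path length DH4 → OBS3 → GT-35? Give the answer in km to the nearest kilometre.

2962 km

DH4: φ = -48.25944°, λ = -72.02556°
OBS3: φ = -29.99917°, λ = -72.23250°
GT-35: φ = -21.94056°, λ = -74.78583°
DH4→OBS3: c = 0.318714 rad, d = 2030.53 km
OBS3→GT-35: c = 0.146229 rad, d = 931.62 km
Total = 2030.53 + 931.62 = 2962.15 km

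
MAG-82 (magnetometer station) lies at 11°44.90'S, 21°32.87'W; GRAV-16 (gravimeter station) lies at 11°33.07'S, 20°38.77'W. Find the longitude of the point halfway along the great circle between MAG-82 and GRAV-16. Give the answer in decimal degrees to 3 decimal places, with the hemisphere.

21.097°W

MAG-82: φ = -11.74833°, λ = -21.54783°
GRAV-16: φ = -11.55117°, λ = -20.64617°
Bx = cos φ₂ cos Δλ = 0.979625,  By = cos φ₂ sin Δλ = 0.015418
φₘ = atan2(sin φ₁ + sin φ₂, √((cos φ₁ + Bx)² + By²)) = -11.65010°
λₘ = λ₁ + atan2(By, cos φ₁ + Bx) = -21.09684°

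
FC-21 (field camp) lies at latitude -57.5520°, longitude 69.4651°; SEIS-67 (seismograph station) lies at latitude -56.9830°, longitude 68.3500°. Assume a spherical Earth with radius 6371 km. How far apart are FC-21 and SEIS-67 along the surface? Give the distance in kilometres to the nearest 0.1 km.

92.2 km

Δφ = 0.5690°,  Δλ = -1.1151°
a = sin²(Δφ/2) + cos φ₁ cos φ₂ sin²(Δλ/2) = 0.000052
c = 2·arcsin(√a) = 0.014469 rad = 0.8290°
d = R·c = 6371 × 0.014469 = 92.2 km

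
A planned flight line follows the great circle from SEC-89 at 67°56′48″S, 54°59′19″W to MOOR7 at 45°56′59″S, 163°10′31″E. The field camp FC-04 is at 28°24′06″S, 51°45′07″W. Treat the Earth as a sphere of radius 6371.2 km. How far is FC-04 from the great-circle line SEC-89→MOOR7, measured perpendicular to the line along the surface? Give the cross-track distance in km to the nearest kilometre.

1703 km

SEC-89: φ = -67.94667°, λ = -54.98861°
MOOR7: φ = -45.94972°, λ = +163.17528°
FC-04: φ = -28.40167°, λ = -51.75194°
δ₁₃ = central angle SEC-89→FC-04 = 0.691018 rad  (haversine)
θ₁₃ = bearing SEC-89→FC-04 = 4.469°,  θ₁₂ = bearing SEC-89→MOOR7 = 208.954°
dₓₜ = R·arcsin(sin δ₁₃ · sin(θ₁₃ − θ₁₂)) = 6371.2·arcsin(0.63732·sin(-204.485°)) = 1703.093 km
|dₓₜ| = 1703.093 km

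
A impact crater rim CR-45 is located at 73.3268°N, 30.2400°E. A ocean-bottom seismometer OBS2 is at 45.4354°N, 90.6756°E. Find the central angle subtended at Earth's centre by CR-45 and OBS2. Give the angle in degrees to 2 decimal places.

38.57°

Δφ = -27.8914°,  Δλ = 60.4356°
a = sin²(Δφ/2) + cos φ₁ cos φ₂ sin²(Δλ/2) = 0.109079
c = 2·arcsin(√a) = 0.673181 rad = 38.5704°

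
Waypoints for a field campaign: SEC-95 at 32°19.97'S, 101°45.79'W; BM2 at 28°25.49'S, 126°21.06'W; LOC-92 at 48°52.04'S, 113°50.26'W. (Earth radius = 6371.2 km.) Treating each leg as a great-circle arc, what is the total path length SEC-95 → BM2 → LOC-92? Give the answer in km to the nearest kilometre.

SEC-95: φ = -32.33283°, λ = -101.76317°
BM2: φ = -28.42483°, λ = -126.35100°
LOC-92: φ = -48.86733°, λ = -113.83767°
SEC-95→BM2: c = 0.375581 rad, d = 2392.90 km
BM2→LOC-92: c = 0.394260 rad, d = 2511.91 km
Total = 2392.90 + 2511.91 = 4904.81 km

4905 km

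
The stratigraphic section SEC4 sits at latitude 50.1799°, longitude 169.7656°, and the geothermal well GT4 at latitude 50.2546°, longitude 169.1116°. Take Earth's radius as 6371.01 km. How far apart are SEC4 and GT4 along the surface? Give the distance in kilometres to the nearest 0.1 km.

Δφ = 0.0747°,  Δλ = -0.6540°
a = sin²(Δφ/2) + cos φ₁ cos φ₂ sin²(Δλ/2) = 0.000014
c = 2·arcsin(√a) = 0.007419 rad = 0.4251°
d = R·c = 6371.01 × 0.007419 = 47.3 km

47.3 km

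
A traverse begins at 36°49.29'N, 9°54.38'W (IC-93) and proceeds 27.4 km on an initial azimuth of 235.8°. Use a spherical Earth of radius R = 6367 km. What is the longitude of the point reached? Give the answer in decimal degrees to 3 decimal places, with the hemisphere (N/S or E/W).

10.161°W

IC-93: φ = +36.82150°, λ = -9.90633°
δ = d/R = 27.4/6367 = 0.004303 rad
φ₂ = arcsin(sin φ₁ cos δ + cos φ₁ sin δ cos θ)
   = arcsin(0.59932·0.99999 + 0.80051·0.00430·-0.56208) = 36.68264°
λ₂ = λ₁ + atan2(sin θ sin δ cos φ₁, cos δ − sin φ₁ sin φ₂) = -10.16063°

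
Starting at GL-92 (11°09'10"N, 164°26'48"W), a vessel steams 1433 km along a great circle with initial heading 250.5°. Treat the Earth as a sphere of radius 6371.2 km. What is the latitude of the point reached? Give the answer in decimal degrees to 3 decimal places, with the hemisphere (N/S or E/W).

6.633°N

GL-92: φ = +11.15278°, λ = -164.44667°
δ = d/R = 1433/6371.2 = 0.224918 rad
φ₂ = arcsin(sin φ₁ cos δ + cos φ₁ sin δ cos θ)
   = arcsin(0.19343·0.97481 + 0.98111·0.22303·-0.33381) = 6.63315°
λ₂ = λ₁ + atan2(sin θ sin δ cos φ₁, cos δ − sin φ₁ sin φ₂) = -176.66579°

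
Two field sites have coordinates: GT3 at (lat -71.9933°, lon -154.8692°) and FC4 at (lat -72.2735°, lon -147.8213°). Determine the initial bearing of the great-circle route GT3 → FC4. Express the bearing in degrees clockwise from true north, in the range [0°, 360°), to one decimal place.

100.7°

Δλ = 7.0479°
y = sin Δλ · cos φ₂ = 0.037359
x = cos φ₁ sin φ₂ − sin φ₁ cos φ₂ cos Δλ = -0.007078
θ = atan2(y, x) = 100.7286° → 100.7286° (mod 360°)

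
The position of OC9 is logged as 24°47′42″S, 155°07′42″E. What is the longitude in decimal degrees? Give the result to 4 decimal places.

155° + 7′/60 + 42″/3600 = 155 + 0.11667 + 0.01167 = 155.1283°

155.1283°E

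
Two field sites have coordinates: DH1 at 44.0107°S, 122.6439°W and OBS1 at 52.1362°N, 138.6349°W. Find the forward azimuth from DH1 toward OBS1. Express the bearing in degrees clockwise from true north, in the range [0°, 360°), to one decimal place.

Δλ = -15.9910°
y = sin Δλ · cos φ₂ = -0.169090
x = cos φ₁ sin φ₂ − sin φ₁ cos φ₂ cos Δλ = 0.977749
θ = atan2(y, x) = -9.8116° → 350.1884° (mod 360°)

350.2°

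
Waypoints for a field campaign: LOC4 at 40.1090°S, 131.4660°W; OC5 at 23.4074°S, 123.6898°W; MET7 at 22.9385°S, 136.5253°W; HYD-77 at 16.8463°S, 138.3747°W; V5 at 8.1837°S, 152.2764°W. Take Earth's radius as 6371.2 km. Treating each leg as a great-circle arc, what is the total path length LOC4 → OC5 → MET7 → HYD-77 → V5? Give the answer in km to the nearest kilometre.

5801 km

LOC4→OC5: c = 0.313175 rad, d = 1995.30 km
OC5→MET7: c = 0.206043 rad, d = 1312.74 km
MET7→HYD-77: c = 0.110571 rad, d = 704.47 km
HYD-77→V5: c = 0.280763 rad, d = 1788.80 km
Total = 1995.30 + 1312.74 + 704.47 + 1788.80 = 5801.31 km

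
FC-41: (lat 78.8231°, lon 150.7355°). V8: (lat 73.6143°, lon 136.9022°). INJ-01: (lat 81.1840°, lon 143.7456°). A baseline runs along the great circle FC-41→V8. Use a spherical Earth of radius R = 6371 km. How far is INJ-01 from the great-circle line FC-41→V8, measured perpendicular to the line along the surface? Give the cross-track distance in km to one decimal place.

δ₁₃ = central angle FC-41→INJ-01 = 0.046256 rad  (haversine)
θ₁₃ = bearing FC-41→INJ-01 = 336.212°,  θ₁₂ = bearing FC-41→V8 = 219.181°
dₓₜ = R·arcsin(sin δ₁₃ · sin(θ₁₃ − θ₁₂)) = 6371·arcsin(0.04624·sin(117.031°)) = 262.486 km
|dₓₜ| = 262.486 km

262.5 km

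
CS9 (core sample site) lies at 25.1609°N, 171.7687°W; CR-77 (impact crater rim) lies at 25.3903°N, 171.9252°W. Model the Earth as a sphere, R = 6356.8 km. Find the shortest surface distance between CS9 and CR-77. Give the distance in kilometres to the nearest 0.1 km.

29.9 km

Δφ = 0.2294°,  Δλ = -0.1565°
a = sin²(Δφ/2) + cos φ₁ cos φ₂ sin²(Δλ/2) = 0.000006
c = 2·arcsin(√a) = 0.004704 rad = 0.2695°
d = R·c = 6356.8 × 0.004704 = 29.9 km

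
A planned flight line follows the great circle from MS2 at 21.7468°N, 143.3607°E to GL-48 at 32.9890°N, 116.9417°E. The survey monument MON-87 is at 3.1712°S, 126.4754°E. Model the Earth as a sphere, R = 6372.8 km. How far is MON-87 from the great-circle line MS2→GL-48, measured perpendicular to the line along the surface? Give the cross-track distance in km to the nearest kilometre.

δ₁₃ = central angle MS2→MON-87 = 0.521788 rad  (haversine)
θ₁₃ = bearing MS2→MON-87 = 215.581°,  θ₁₂ = bearing MS2→GL-48 = 301.357°
dₓₜ = R·arcsin(sin δ₁₃ · sin(θ₁₃ − θ₁₂)) = 6372.8·arcsin(0.49843·sin(-85.776°)) = -3315.301 km
|dₓₜ| = 3315.301 km

3315 km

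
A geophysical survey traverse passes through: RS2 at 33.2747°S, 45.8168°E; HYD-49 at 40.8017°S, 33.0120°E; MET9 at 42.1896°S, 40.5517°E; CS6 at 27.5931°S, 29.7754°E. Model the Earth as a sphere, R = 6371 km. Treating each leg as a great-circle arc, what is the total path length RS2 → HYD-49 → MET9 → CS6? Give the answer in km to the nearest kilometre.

RS2→HYD-49: c = 0.221157 rad, d = 1408.99 km
HYD-49→MET9: c = 0.101458 rad, d = 646.39 km
MET9→CS6: c = 0.297254 rad, d = 1893.81 km
Total = 1408.99 + 646.39 + 1893.81 = 3949.19 km

3949 km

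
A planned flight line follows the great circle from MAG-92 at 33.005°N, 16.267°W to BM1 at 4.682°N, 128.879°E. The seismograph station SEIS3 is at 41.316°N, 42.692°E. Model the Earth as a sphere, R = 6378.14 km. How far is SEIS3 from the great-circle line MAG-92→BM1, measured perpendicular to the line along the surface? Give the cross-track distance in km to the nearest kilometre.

1133 km

δ₁₃ = central angle MAG-92→SEIS3 = 0.816988 rad  (haversine)
θ₁₃ = bearing MAG-92→SEIS3 = 61.963°,  θ₁₂ = bearing MAG-92→BM1 = 47.939°
dₓₜ = R·arcsin(sin δ₁₃ · sin(θ₁₃ − θ₁₂)) = 6378.14·arcsin(0.72909·sin(14.024°)) = 1132.841 km
|dₓₜ| = 1132.841 km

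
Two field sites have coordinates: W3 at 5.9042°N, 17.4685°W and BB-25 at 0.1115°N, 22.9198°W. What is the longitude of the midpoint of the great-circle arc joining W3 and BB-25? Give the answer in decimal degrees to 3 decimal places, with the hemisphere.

20.201°W

Bx = cos φ₂ cos Δλ = 0.995475,  By = cos φ₂ sin Δλ = -0.094999
φₘ = atan2(sin φ₁ + sin φ₂, √((cos φ₁ + Bx)² + By²)) = 3.01125°
λₘ = λ₁ + atan2(By, cos φ₁ + Bx) = -20.20140°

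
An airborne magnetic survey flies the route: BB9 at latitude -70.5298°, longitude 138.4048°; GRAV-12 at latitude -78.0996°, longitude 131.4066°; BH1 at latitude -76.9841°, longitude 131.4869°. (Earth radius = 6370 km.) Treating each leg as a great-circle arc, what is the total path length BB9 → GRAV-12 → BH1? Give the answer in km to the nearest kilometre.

990 km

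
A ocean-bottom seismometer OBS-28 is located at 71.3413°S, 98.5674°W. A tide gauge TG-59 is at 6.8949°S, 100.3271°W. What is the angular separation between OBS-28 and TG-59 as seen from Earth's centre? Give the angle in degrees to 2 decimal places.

Δφ = 64.4464°,  Δλ = -1.7597°
a = sin²(Δφ/2) + cos φ₁ cos φ₂ sin²(Δλ/2) = 0.284397
c = 2·arcsin(√a) = 1.124968 rad = 64.4559°

64.46°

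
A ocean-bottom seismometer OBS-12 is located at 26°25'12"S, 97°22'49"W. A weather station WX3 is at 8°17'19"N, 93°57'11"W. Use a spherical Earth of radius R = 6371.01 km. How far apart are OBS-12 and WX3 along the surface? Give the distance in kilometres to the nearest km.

OBS-12: φ = -26.42000°, λ = -97.38028°
WX3: φ = +8.28861°, λ = -93.95306°
Δφ = 34.7086°,  Δλ = 3.4272°
a = sin²(Δφ/2) + cos φ₁ cos φ₂ sin²(Δλ/2) = 0.089763
c = 2·arcsin(√a) = 0.608557 rad = 34.8678°
d = R·c = 6371.01 × 0.608557 = 3877.1 km

3877 km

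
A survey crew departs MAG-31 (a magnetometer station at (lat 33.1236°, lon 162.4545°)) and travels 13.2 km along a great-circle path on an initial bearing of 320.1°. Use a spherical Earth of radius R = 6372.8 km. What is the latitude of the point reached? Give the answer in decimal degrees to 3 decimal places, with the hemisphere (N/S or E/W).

δ = d/R = 13.2/6372.8 = 0.002071 rad
φ₂ = arcsin(sin φ₁ cos δ + cos φ₁ sin δ cos θ)
   = arcsin(0.54645·1.00000 + 0.83749·0.00207·0.76717) = 33.21461°
λ₂ = λ₁ + atan2(sin θ sin δ cos φ₁, cos δ − sin φ₁ sin φ₂) = 162.36351°

33.215°N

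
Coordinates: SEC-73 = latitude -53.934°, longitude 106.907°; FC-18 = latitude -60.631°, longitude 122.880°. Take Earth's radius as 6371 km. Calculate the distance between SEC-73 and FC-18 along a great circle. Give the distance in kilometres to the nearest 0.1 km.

1209.6 km

Δφ = -6.6970°,  Δλ = 15.9730°
a = sin²(Δφ/2) + cos φ₁ cos φ₂ sin²(Δλ/2) = 0.008985
c = 2·arcsin(√a) = 0.189866 rad = 10.8785°
d = R·c = 6371 × 0.189866 = 1209.6 km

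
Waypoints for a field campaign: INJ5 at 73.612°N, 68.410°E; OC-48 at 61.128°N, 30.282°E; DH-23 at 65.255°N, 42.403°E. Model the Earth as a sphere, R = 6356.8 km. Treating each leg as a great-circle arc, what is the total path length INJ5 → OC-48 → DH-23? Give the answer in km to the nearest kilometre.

2831 km

INJ5→OC-48: c = 0.326131 rad, d = 2073.15 km
OC-48→DH-23: c = 0.119225 rad, d = 757.89 km
Total = 2073.15 + 757.89 = 2831.04 km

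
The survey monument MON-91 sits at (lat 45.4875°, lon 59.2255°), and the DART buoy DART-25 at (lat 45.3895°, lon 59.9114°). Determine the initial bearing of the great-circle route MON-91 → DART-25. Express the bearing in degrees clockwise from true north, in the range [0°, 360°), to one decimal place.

101.3°

Δλ = 0.6859°
y = sin Δλ · cos φ₂ = 0.008407
x = cos φ₁ sin φ₂ − sin φ₁ cos φ₂ cos Δλ = -0.001675
θ = atan2(y, x) = 101.2650° → 101.2650° (mod 360°)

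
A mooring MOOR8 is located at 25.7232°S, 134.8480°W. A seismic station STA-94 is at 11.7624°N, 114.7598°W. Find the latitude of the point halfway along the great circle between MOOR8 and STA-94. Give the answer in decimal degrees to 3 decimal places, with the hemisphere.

7.088°S

Bx = cos φ₂ cos Δλ = 0.919444,  By = cos φ₂ sin Δλ = 0.336254
φₘ = atan2(sin φ₁ + sin φ₂, √((cos φ₁ + Bx)² + By²)) = -7.08776°
λₘ = λ₁ + atan2(By, cos φ₁ + Bx) = -124.38230°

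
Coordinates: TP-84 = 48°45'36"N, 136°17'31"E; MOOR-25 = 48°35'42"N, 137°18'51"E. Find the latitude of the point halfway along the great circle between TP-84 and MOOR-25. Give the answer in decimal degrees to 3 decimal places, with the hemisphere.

TP-84: φ = +48.76000°, λ = +136.29194°
MOOR-25: φ = +48.59500°, λ = +137.31417°
Bx = cos φ₂ cos Δλ = 0.661272,  By = cos φ₂ sin Δλ = 0.011799
φₘ = atan2(sin φ₁ + sin φ₂, √((cos φ₁ + Bx)² + By²)) = 48.67863°
λₘ = λ₁ + atan2(By, cos φ₁ + Bx) = 136.80389°

48.679°N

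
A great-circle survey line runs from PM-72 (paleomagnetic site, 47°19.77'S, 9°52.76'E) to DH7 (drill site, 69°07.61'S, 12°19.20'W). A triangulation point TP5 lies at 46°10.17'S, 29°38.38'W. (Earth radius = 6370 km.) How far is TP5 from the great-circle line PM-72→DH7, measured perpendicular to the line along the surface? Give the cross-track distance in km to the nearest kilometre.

2520 km

PM-72: φ = -47.32950°, λ = +9.87933°
DH7: φ = -69.12683°, λ = -12.32000°
TP5: φ = -46.16950°, λ = -29.63967°
δ₁₃ = central angle PM-72→TP5 = 0.467937 rad  (haversine)
θ₁₃ = bearing PM-72→TP5 = 257.692°,  θ₁₂ = bearing PM-72→DH7 = 199.010°
dₓₜ = R·arcsin(sin δ₁₃ · sin(θ₁₃ − θ₁₂)) = 6370·arcsin(0.45105·sin(58.682°)) = 2519.719 km
|dₓₜ| = 2519.719 km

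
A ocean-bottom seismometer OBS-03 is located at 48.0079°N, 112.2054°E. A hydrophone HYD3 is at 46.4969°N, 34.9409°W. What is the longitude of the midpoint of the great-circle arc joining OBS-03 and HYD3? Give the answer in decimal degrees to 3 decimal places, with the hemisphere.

35.862°E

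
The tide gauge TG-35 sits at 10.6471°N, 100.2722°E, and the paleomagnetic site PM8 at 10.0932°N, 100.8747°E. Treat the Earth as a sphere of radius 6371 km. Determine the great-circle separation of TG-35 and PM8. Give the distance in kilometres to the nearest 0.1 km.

90.2 km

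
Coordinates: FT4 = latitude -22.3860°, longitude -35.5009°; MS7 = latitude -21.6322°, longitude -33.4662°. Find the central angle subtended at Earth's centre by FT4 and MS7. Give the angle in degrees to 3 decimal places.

2.031°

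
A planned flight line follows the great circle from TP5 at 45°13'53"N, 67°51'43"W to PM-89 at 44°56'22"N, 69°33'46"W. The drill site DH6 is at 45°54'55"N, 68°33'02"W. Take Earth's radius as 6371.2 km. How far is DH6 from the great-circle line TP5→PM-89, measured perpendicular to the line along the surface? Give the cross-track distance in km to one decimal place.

TP5: φ = +45.23139°, λ = -67.86194°
PM-89: φ = +44.93944°, λ = -69.56278°
DH6: φ = +45.91528°, λ = -68.55056°
δ₁₃ = central angle TP5→DH6 = 0.014603 rad  (haversine)
θ₁₃ = bearing TP5→DH6 = 325.068°,  θ₁₂ = bearing TP5→PM-89 = 256.939°
dₓₜ = R·arcsin(sin δ₁₃ · sin(θ₁₃ − θ₁₂)) = 6371.2·arcsin(0.01460·sin(68.129°)) = 86.341 km
|dₓₜ| = 86.341 km

86.3 km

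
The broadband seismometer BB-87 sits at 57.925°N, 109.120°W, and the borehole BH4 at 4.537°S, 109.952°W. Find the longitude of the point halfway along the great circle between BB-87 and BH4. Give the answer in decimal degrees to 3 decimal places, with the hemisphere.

Bx = cos φ₂ cos Δλ = 0.996761,  By = cos φ₂ sin Δλ = -0.014475
φₘ = atan2(sin φ₁ + sin φ₂, √((cos φ₁ + Bx)² + By²)) = 26.69455°
λₘ = λ₁ + atan2(By, cos φ₁ + Bx) = -109.66284°

109.663°W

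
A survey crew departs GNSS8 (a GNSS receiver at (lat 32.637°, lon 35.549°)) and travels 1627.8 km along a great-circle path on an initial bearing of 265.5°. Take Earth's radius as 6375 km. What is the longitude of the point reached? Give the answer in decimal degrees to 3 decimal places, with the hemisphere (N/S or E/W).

18.586°E

δ = d/R = 1627.8/6375 = 0.255341 rad
φ₂ = arcsin(sin φ₁ cos δ + cos φ₁ sin δ cos θ)
   = arcsin(0.53931·0.96758 + 0.84210·0.25258·-0.07846) = 30.34070°
λ₂ = λ₁ + atan2(sin θ sin δ cos φ₁, cos δ − sin φ₁ sin φ₂) = 18.58584°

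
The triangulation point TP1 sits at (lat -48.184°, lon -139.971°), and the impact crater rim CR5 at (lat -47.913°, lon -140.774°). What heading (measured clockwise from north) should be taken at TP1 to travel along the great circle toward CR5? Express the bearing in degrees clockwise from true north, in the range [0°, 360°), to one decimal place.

296.5°

Δλ = -0.8030°
y = sin Δλ · cos φ₂ = -0.009393
x = cos φ₁ sin φ₂ − sin φ₁ cos φ₂ cos Δλ = 0.004681
θ = atan2(y, x) = -63.5127° → 296.4873° (mod 360°)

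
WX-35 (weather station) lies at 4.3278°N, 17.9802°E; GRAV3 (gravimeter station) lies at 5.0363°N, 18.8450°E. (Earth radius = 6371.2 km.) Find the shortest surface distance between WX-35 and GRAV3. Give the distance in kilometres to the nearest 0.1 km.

Δφ = 0.7085°,  Δλ = 0.8648°
a = sin²(Δφ/2) + cos φ₁ cos φ₂ sin²(Δλ/2) = 0.000095
c = 2·arcsin(√a) = 0.019473 rad = 1.1157°
d = R·c = 6371.2 × 0.019473 = 124.1 km

124.1 km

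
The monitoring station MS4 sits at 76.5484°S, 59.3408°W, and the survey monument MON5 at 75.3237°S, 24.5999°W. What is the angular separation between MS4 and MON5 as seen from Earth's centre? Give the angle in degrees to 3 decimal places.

8.403°

Δφ = 1.2247°,  Δλ = 34.7409°
a = sin²(Δφ/2) + cos φ₁ cos φ₂ sin²(Δλ/2) = 0.005367
c = 2·arcsin(√a) = 0.146656 rad = 8.4028°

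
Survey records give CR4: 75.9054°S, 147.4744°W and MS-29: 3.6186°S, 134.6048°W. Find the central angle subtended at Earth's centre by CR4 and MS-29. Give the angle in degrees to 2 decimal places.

72.65°

Δφ = 72.2868°,  Δλ = 12.8696°
a = sin²(Δφ/2) + cos φ₁ cos φ₂ sin²(Δλ/2) = 0.350926
c = 2·arcsin(√a) = 1.268045 rad = 72.6536°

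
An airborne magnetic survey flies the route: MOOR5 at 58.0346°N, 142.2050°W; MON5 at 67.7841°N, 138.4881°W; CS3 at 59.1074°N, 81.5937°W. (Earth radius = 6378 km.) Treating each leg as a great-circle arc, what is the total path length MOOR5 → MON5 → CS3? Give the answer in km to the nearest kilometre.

MOOR5→MON5: c = 0.172630 rad, d = 1101.03 km
MON5→CS3: c = 0.449976 rad, d = 2869.95 km
Total = 1101.03 + 2869.95 = 3970.98 km

3971 km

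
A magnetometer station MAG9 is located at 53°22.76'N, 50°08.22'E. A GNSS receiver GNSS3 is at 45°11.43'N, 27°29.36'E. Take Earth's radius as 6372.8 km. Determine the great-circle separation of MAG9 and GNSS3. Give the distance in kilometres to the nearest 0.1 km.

1867.1 km

MAG9: φ = +53.37933°, λ = +50.13700°
GNSS3: φ = +45.19050°, λ = +27.48933°
Δφ = -8.1888°,  Δλ = -22.6477°
a = sin²(Δφ/2) + cos φ₁ cos φ₂ sin²(Δλ/2) = 0.021306
c = 2·arcsin(√a) = 0.292980 rad = 16.7865°
d = R·c = 6372.8 × 0.292980 = 1867.1 km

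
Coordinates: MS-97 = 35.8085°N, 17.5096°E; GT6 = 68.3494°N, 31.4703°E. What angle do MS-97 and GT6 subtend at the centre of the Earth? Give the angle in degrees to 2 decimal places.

33.47°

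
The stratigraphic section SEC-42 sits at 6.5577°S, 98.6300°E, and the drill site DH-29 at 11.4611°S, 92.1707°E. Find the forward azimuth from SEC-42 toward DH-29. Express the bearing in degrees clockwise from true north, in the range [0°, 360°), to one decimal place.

232.0°

Δλ = -6.4593°
y = sin Δλ · cos φ₂ = -0.110254
x = cos φ₁ sin φ₂ − sin φ₁ cos φ₂ cos Δλ = -0.086187
θ = atan2(y, x) = -128.0150° → 231.9850° (mod 360°)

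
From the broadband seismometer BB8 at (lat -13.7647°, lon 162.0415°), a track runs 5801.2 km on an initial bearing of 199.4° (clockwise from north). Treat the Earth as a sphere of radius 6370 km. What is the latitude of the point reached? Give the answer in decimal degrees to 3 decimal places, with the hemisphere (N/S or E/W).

δ = d/R = 5801.2/6370 = 0.910706 rad
φ₂ = arcsin(sin φ₁ cos δ + cos φ₁ sin δ cos θ)
   = arcsin(-0.23794·0.61319 + 0.97128·0.78994·-0.94322) = -60.41073°
λ₂ = λ₁ + atan2(sin θ sin δ cos φ₁, cos δ − sin φ₁ sin φ₂) = 129.94247°

60.411°S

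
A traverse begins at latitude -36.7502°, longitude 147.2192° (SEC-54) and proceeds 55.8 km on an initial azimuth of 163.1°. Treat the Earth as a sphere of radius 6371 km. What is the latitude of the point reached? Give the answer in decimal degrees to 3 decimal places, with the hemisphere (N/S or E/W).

37.230°S

δ = d/R = 55.8/6371 = 0.008758 rad
φ₂ = arcsin(sin φ₁ cos δ + cos φ₁ sin δ cos θ)
   = arcsin(-0.59833·0.99996 + 0.80125·0.00876·-0.95681) = -37.23021°
λ₂ = λ₁ + atan2(sin θ sin δ cos φ₁, cos δ − sin φ₁ sin φ₂) = 147.40242°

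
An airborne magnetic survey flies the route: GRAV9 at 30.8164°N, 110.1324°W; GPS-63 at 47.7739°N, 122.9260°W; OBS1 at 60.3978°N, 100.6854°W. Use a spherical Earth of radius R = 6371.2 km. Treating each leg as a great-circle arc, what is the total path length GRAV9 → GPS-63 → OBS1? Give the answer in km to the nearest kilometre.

GRAV9→GPS-63: c = 0.341682 rad, d = 2176.92 km
GPS-63→OBS1: c = 0.313930 rad, d = 2000.11 km
Total = 2176.92 + 2000.11 = 4177.03 km

4177 km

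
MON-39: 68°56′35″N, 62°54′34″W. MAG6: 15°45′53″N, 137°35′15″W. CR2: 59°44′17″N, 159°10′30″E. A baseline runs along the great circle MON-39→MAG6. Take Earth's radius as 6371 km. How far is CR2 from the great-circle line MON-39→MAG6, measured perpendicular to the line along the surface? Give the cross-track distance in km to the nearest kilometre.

4961 km

MON-39: φ = +68.94306°, λ = -62.90944°
MAG6: φ = +15.76472°, λ = -137.58750°
CR2: φ = +59.73806°, λ = +159.17500°
δ₁₃ = central angle MON-39→CR2 = 0.834332 rad  (haversine)
θ₁₃ = bearing MON-39→CR2 = 332.876°,  θ₁₂ = bearing MON-39→MAG6 = 261.440°
dₓₜ = R·arcsin(sin δ₁₃ · sin(θ₁₃ − θ₁₂)) = 6371·arcsin(0.74085·sin(71.436°)) = 4960.615 km
|dₓₜ| = 4960.615 km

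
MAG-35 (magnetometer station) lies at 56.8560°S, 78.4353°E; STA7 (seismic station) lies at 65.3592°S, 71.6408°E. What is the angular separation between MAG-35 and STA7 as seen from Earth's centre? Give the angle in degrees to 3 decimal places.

9.103°

Δφ = -8.5032°,  Δλ = -6.7945°
a = sin²(Δφ/2) + cos φ₁ cos φ₂ sin²(Δλ/2) = 0.006297
c = 2·arcsin(√a) = 0.158870 rad = 9.1026°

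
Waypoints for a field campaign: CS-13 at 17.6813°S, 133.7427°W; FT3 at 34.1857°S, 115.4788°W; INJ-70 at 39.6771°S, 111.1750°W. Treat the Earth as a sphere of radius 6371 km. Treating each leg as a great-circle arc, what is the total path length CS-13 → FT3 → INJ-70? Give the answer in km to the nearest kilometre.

CS-13→FT3: c = 0.405022 rad, d = 2580.40 km
FT3→INJ-70: c = 0.113062 rad, d = 720.32 km
Total = 2580.40 + 720.32 = 3300.72 km

3301 km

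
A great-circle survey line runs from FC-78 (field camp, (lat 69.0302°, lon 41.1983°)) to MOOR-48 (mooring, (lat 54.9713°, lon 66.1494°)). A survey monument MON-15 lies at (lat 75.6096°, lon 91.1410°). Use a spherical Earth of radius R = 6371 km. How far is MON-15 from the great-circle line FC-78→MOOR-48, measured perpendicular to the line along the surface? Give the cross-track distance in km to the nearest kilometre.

1761 km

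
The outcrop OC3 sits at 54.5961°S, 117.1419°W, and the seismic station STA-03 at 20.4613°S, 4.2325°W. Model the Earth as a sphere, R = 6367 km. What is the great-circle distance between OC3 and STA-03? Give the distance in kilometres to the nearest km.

Δφ = 34.1348°,  Δλ = 112.9094°
a = sin²(Δφ/2) + cos φ₁ cos φ₂ sin²(Δλ/2) = 0.463179
c = 2·arcsin(√a) = 1.497088 rad = 85.7768°
d = R·c = 6367 × 1.497088 = 9532.0 km

9532 km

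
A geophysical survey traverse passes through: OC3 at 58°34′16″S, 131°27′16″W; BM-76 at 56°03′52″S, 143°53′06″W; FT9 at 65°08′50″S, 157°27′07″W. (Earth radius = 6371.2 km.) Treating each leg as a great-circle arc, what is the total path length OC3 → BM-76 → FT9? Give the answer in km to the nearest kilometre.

2042 km

OC3: φ = -58.57111°, λ = -131.45444°
BM-76: φ = -56.06444°, λ = -143.88500°
FT9: φ = -65.14722°, λ = -157.45194°
OC3→BM-76: c = 0.124828 rad, d = 795.30 km
BM-76→FT9: c = 0.195687 rad, d = 1246.76 km
Total = 795.30 + 1246.76 = 2042.07 km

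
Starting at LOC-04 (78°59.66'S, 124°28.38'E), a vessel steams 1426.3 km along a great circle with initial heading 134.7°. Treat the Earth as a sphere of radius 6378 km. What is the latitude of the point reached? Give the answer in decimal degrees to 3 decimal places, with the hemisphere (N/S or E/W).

LOC-04: φ = -78.99433°, λ = +124.47300°
δ = d/R = 1426.3/6378 = 0.223628 rad
φ₂ = arcsin(sin φ₁ cos δ + cos φ₁ sin δ cos θ)
   = arcsin(-0.98161·0.97510 + 0.19091·0.22177·-0.70339) = -80.73177°
λ₂ = λ₁ + atan2(sin θ sin δ cos φ₁, cos δ − sin φ₁ sin φ₂) = -157.36148°

80.732°S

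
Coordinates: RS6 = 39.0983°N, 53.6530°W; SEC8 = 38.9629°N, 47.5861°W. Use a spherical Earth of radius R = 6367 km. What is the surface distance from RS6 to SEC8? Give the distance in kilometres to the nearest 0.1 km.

523.8 km

Δφ = -0.1354°,  Δλ = 6.0669°
a = sin²(Δφ/2) + cos φ₁ cos φ₂ sin²(Δλ/2) = 0.001691
c = 2·arcsin(√a) = 0.082273 rad = 4.7139°
d = R·c = 6367 × 0.082273 = 523.8 km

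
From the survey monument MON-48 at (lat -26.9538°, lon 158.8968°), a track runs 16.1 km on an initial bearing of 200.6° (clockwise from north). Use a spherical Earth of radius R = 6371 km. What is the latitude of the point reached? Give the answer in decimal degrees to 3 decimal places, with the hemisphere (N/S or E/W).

27.089°S

δ = d/R = 16.1/6371 = 0.002527 rad
φ₂ = arcsin(sin φ₁ cos δ + cos φ₁ sin δ cos θ)
   = arcsin(-0.45327·1.00000 + 0.89137·0.00253·-0.93606) = -27.08932°
λ₂ = λ₁ + atan2(sin θ sin δ cos φ₁, cos δ − sin φ₁ sin φ₂) = 158.83958°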